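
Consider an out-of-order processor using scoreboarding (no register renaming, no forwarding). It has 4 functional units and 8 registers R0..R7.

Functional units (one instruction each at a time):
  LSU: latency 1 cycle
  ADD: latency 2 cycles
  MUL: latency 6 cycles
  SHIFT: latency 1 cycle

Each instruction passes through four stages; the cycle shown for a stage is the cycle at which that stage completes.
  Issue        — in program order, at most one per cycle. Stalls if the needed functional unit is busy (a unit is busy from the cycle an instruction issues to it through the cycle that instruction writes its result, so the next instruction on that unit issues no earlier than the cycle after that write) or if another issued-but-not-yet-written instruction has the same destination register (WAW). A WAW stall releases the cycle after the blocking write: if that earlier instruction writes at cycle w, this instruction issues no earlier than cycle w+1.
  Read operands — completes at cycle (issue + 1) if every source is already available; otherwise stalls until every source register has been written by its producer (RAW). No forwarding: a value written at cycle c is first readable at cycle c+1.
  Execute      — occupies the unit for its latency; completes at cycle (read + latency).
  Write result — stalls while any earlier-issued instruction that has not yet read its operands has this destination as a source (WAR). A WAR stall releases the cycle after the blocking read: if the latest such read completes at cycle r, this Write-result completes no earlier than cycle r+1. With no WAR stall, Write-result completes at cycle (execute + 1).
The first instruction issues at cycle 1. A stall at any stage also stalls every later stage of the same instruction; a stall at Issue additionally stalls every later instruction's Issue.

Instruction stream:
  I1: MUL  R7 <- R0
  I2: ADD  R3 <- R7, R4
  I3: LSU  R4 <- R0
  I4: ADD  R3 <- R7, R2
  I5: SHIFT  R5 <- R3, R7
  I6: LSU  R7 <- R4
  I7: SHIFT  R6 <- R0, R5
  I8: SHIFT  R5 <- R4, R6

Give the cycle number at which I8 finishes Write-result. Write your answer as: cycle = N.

cycle = 29

cycle 1: I1→MUL
cycle 2: I1 RO · I2→ADD
cycle 3: I3→LSU
cycle 4: I3 RO
cycle 5: I3 EX
cycle 8: I1 EX
cycle 9: I1 WR R7
cycle 10: I2 RO
cycle 11: I3 WR R4
cycle 12: I2 EX
cycle 13: I2 WR R3
cycle 14: I4→ADD
cycle 15: I4 RO · I5→SHIFT
cycle 16: I6→LSU
cycle 17: I4 EX · I6 RO
cycle 18: I4 WR R3 · I6 EX
cycle 19: I5 RO
cycle 20: I5 EX · I6 WR R7
cycle 21: I5 WR R5
cycle 22: I7→SHIFT
cycle 23: I7 RO
cycle 24: I7 EX
cycle 25: I7 WR R6
cycle 26: I8→SHIFT
cycle 27: I8 RO
cycle 28: I8 EX
cycle 29: I8 WR R5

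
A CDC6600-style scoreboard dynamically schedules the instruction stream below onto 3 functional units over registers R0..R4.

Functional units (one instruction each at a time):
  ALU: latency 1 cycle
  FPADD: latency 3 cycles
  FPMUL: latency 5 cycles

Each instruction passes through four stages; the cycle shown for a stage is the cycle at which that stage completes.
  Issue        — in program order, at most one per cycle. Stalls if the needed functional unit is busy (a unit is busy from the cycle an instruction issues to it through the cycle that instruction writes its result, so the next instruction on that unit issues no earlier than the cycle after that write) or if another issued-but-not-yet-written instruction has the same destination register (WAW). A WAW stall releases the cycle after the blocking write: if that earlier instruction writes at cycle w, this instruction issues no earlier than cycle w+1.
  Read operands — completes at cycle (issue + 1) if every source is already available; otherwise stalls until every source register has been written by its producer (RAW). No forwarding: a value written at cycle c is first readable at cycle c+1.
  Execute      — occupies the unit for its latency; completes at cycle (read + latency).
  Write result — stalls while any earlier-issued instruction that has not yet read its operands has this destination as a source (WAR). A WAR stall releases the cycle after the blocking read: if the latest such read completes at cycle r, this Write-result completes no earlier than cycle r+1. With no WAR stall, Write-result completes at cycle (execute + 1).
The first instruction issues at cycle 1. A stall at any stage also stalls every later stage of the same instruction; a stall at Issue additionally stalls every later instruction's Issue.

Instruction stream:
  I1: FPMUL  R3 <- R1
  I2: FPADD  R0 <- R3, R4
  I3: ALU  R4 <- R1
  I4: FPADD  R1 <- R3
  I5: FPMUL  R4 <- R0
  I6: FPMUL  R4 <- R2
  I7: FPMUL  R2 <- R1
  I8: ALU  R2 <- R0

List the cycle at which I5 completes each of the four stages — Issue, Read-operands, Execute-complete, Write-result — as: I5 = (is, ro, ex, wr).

I5 = (15, 16, 21, 22)

[I1] 1/2/7/8
[I2] 2/9/12/13  (RAW R3: wait I1 write@8)
[I3] 3/4/5/10  (WAR R4: wait I2 read@9)
[I4] 14/15/18/19  (struct: FPADD busy until I2 writes@13)
[I5] 15/16/21/22
[I6] 23/24/29/30  (struct: FPMUL busy until I5 writes@22)
[I7] 31/32/37/38  (struct: FPMUL busy until I6 writes@30)
[I8] 39/40/41/42  (WAW R2: wait I7 write@38)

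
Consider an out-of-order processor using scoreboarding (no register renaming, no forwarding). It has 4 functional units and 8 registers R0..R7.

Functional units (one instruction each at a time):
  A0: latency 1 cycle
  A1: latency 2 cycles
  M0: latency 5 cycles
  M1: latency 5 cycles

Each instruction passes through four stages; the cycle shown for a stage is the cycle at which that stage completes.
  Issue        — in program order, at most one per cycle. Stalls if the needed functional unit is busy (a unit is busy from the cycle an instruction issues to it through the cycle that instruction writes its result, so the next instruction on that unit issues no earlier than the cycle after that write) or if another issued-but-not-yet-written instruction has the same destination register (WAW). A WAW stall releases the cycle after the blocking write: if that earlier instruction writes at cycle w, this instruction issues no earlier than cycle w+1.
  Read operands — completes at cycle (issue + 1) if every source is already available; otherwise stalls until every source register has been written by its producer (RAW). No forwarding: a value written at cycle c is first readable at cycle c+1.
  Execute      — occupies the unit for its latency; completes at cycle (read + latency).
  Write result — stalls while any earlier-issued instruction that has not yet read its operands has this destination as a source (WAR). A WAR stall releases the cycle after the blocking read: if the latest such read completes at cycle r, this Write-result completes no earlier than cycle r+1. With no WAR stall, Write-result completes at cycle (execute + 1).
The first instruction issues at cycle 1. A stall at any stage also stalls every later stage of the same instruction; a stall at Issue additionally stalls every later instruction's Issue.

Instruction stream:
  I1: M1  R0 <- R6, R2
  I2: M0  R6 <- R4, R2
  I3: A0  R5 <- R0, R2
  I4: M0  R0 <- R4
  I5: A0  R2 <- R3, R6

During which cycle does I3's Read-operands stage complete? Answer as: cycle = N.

t=1  issue I1 (M1)
t=2  I1 read-ops | issue I2 (M0)
t=3  I2 read-ops | issue I3 (A0)
t=7  I1 finished on M1
t=8  I1→R0 | I2 finished on M0
t=9  I2→R6 | I3 read-ops
t=10  I3 finished on A0 | issue I4 (M0)
t=11  I3→R5 | I4 read-ops
t=12  issue I5 (A0)
t=13  I5 read-ops
t=14  I5 finished on A0
t=15  I5→R2
t=16  I4 finished on M0
t=17  I4→R0

cycle = 9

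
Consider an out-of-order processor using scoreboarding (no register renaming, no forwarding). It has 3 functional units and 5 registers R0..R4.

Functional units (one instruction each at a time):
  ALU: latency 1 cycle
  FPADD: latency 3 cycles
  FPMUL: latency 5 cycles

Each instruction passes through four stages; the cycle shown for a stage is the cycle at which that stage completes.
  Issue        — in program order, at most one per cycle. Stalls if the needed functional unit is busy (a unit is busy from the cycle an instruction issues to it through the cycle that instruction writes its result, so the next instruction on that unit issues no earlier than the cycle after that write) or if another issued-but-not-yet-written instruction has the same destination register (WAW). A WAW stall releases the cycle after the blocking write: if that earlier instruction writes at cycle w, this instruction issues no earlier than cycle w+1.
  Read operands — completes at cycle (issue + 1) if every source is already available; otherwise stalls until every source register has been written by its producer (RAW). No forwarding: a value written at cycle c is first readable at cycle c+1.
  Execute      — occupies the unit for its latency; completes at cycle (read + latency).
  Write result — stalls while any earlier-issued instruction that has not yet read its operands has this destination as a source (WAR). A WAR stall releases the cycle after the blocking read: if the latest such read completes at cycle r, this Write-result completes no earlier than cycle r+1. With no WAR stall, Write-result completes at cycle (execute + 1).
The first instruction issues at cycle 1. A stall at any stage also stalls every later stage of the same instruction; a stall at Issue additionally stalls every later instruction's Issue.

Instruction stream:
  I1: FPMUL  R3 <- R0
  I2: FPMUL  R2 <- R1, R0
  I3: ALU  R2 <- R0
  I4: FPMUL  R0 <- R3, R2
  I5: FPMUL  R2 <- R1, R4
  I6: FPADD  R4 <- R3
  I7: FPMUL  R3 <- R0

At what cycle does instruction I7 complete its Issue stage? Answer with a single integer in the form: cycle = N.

cycle = 36

c1: I1 dispatched to FPMUL
c2: I1 operands ready
c7: I1 complete
c8: R3←I1
c9: I2 dispatched to FPMUL
c10: I2 operands ready
c15: I2 complete
c16: R2←I2
c17: I3 dispatched to ALU
c18: I3 operands ready, I4 dispatched to FPMUL
c19: I3 complete
c20: R2←I3
c21: I4 operands ready
c26: I4 complete
c27: R0←I4
c28: I5 dispatched to FPMUL
c29: I5 operands ready, I6 dispatched to FPADD
c30: I6 operands ready
c33: I6 complete
c34: I5 complete, R4←I6
c35: R2←I5
c36: I7 dispatched to FPMUL
c37: I7 operands ready
c42: I7 complete
c43: R3←I7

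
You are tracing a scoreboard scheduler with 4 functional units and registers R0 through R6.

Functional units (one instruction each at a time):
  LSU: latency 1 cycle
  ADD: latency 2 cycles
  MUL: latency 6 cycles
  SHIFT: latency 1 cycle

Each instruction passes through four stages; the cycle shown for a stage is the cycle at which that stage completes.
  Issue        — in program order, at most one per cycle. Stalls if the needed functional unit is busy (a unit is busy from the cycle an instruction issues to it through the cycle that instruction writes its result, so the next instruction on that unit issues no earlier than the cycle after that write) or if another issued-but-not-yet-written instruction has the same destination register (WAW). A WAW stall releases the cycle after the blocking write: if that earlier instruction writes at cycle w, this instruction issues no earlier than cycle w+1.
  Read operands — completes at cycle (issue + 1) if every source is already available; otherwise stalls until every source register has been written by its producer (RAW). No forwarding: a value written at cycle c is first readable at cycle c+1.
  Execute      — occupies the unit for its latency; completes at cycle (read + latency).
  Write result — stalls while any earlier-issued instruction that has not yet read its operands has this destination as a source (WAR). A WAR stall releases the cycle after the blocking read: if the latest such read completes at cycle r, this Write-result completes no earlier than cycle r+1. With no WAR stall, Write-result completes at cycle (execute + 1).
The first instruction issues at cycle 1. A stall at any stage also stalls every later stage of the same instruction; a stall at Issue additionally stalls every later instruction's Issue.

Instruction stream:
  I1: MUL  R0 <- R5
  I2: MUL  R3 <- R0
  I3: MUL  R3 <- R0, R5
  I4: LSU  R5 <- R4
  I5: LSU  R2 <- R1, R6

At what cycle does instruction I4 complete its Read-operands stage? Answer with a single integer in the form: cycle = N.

cycle = 21

t=1  I1→MUL
t=2  I1 RO
t=8  I1 EX
t=9  I1 WR R0
t=10  I2→MUL
t=11  I2 RO
t=17  I2 EX
t=18  I2 WR R3
t=19  I3→MUL
t=20  I3 RO | I4→LSU
t=21  I4 RO
t=22  I4 EX
t=23  I4 WR R5
t=24  I5→LSU
t=25  I5 RO
t=26  I3 EX | I5 EX
t=27  I3 WR R3 | I5 WR R2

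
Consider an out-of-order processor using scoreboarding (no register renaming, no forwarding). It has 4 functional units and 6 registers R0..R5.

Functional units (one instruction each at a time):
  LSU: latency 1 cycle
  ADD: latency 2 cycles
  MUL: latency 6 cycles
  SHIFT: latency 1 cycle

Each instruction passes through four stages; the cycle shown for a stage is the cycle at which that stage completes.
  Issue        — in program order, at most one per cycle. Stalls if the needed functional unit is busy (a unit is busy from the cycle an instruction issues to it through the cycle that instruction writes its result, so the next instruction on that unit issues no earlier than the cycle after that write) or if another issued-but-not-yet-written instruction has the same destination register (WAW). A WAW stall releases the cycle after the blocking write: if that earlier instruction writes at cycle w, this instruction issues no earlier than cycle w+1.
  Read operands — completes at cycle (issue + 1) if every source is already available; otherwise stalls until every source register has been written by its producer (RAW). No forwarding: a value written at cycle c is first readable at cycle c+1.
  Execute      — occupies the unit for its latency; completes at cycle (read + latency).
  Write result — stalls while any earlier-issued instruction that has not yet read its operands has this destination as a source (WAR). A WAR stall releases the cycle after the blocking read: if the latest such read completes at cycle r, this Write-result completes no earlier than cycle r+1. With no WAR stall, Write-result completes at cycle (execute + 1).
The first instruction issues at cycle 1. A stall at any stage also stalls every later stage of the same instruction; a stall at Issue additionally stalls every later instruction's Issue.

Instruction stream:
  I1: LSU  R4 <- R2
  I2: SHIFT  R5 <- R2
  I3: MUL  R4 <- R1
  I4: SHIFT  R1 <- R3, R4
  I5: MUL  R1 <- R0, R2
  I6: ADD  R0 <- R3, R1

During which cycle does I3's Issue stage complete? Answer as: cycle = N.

cycle = 5

cycle 1: I1→LSU
cycle 2: I1 RO, I2→SHIFT
cycle 3: I1 EX, I2 RO
cycle 4: I1 WR R4, I2 EX
cycle 5: I2 WR R5, I3→MUL
cycle 6: I3 RO, I4→SHIFT
cycle 12: I3 EX
cycle 13: I3 WR R4
cycle 14: I4 RO
cycle 15: I4 EX
cycle 16: I4 WR R1
cycle 17: I5→MUL
cycle 18: I5 RO, I6→ADD
cycle 24: I5 EX
cycle 25: I5 WR R1
cycle 26: I6 RO
cycle 28: I6 EX
cycle 29: I6 WR R0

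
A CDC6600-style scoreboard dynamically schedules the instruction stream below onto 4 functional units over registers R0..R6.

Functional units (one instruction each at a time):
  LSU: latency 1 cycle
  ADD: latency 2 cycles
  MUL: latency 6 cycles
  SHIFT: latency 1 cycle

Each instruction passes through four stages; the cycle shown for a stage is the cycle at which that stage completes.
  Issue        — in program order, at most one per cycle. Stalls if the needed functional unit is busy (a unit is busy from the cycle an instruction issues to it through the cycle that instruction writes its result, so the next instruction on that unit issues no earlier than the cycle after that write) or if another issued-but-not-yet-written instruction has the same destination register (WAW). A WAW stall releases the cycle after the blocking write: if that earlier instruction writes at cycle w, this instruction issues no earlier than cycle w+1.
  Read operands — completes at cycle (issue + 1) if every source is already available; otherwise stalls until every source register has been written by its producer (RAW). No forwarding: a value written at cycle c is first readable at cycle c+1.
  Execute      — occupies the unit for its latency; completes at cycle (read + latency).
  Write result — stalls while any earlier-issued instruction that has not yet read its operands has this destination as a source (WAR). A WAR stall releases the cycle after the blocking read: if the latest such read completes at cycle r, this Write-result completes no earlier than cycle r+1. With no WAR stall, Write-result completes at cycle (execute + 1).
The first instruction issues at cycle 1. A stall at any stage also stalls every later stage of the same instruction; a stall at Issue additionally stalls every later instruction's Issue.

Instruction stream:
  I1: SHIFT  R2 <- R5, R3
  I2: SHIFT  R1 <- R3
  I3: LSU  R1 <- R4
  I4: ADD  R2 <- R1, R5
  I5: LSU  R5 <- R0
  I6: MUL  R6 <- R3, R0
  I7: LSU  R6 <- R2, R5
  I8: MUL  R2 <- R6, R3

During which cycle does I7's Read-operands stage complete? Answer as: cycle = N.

[1] I1 dispatched to SHIFT
[2] I1 operands ready
[3] I1 complete
[4] R2←I1
[5] I2 dispatched to SHIFT
[6] I2 operands ready
[7] I2 complete
[8] R1←I2
[9] I3 dispatched to LSU
[10] I3 operands ready · I4 dispatched to ADD
[11] I3 complete
[12] R1←I3
[13] I4 operands ready · I5 dispatched to LSU
[14] I5 operands ready · I6 dispatched to MUL
[15] I4 complete · I5 complete · I6 operands ready
[16] R2←I4 · R5←I5
[21] I6 complete
[22] R6←I6
[23] I7 dispatched to LSU
[24] I7 operands ready · I8 dispatched to MUL
[25] I7 complete
[26] R6←I7
[27] I8 operands ready
[33] I8 complete
[34] R2←I8

cycle = 24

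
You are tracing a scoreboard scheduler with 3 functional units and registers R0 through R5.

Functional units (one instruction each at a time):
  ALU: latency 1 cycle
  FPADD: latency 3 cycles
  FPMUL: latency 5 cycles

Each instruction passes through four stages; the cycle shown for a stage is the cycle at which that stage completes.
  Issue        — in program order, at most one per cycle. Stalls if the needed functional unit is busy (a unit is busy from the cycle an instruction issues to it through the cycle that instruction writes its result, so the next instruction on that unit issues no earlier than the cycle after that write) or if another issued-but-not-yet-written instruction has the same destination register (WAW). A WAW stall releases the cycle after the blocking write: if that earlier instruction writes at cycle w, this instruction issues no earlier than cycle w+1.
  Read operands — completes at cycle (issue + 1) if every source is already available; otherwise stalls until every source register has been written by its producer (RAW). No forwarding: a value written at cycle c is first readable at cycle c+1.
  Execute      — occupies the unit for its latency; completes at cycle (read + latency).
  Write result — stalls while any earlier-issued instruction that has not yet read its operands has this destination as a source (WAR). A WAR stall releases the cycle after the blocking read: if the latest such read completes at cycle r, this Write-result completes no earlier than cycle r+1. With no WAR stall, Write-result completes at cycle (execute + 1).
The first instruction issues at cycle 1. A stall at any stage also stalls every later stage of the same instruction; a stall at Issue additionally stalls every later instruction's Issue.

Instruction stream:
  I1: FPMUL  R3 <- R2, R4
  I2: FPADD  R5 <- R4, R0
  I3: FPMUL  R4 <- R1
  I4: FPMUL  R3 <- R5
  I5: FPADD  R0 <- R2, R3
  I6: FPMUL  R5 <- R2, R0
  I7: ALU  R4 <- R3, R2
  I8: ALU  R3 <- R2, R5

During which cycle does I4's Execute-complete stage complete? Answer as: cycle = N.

cycle = 23

cycle 1: I1 issues→FPMUL
cycle 2: I1 reads · I2 issues→FPADD
cycle 3: I2 reads
cycle 6: I2 exec-done
cycle 7: I1 exec-done · I2 writes R5
cycle 8: I1 writes R3
cycle 9: I3 issues→FPMUL
cycle 10: I3 reads
cycle 15: I3 exec-done
cycle 16: I3 writes R4
cycle 17: I4 issues→FPMUL
cycle 18: I4 reads · I5 issues→FPADD
cycle 23: I4 exec-done
cycle 24: I4 writes R3
cycle 25: I5 reads · I6 issues→FPMUL
cycle 26: I7 issues→ALU
cycle 27: I7 reads
cycle 28: I5 exec-done · I7 exec-done
cycle 29: I5 writes R0 · I7 writes R4
cycle 30: I6 reads · I8 issues→ALU
cycle 35: I6 exec-done
cycle 36: I6 writes R5
cycle 37: I8 reads
cycle 38: I8 exec-done
cycle 39: I8 writes R3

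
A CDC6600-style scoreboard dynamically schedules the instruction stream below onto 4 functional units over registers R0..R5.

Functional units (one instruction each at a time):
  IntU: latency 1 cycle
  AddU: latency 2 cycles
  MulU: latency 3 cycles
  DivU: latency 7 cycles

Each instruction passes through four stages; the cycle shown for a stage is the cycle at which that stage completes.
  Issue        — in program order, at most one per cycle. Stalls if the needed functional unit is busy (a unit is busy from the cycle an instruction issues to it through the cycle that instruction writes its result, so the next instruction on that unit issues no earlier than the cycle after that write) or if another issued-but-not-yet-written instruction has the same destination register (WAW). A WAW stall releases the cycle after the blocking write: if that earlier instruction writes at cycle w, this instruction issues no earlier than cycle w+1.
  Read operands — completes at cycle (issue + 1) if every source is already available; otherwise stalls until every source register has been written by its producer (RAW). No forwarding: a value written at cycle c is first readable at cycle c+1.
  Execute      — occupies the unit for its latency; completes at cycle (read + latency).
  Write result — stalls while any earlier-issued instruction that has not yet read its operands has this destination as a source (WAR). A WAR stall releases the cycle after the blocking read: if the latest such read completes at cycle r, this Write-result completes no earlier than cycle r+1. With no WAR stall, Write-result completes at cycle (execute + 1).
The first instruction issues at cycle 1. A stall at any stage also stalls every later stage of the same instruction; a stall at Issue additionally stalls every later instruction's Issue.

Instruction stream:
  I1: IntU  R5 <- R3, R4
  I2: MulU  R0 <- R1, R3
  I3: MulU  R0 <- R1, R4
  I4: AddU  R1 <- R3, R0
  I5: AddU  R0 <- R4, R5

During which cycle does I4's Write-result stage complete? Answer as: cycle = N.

cycle = 17

1) issue 1, read 2, done 3, write 4
2) issue 2, read 3, done 6, write 7
3) issue 8, read 9, done 12, write 13  <struct: MulU busy until I2 writes@7>
4) issue 9, read 14, done 16, write 17  <RAW R0: wait I3 write@13>
5) issue 18, read 19, done 21, write 22  <struct: AddU busy until I4 writes@17>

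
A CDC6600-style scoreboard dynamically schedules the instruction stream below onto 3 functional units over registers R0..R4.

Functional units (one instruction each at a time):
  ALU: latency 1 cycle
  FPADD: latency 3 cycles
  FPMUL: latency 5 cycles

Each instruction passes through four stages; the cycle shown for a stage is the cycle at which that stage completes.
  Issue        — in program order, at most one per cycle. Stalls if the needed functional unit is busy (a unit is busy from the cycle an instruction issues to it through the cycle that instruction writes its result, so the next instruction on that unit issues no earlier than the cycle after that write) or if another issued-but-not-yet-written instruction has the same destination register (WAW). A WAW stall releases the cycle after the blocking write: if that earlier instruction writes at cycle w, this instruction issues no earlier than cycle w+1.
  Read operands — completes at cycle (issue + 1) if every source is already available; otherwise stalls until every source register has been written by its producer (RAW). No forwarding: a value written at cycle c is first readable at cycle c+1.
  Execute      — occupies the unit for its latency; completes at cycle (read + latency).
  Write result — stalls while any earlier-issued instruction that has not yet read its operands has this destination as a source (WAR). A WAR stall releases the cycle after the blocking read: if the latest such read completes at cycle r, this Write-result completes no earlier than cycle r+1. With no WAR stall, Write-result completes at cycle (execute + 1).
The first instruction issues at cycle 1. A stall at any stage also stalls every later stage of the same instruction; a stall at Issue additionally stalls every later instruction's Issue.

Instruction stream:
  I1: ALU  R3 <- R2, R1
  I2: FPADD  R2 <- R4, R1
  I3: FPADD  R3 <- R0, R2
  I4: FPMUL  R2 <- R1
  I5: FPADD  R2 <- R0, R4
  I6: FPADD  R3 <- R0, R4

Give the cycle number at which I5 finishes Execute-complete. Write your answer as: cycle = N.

cycle = 21

[1] I1→ALU
[2] I1 RO · I2→FPADD
[3] I1 EX · I2 RO
[4] I1 WR R3
[6] I2 EX
[7] I2 WR R2
[8] I3→FPADD
[9] I3 RO · I4→FPMUL
[10] I4 RO
[12] I3 EX
[13] I3 WR R3
[15] I4 EX
[16] I4 WR R2
[17] I5→FPADD
[18] I5 RO
[21] I5 EX
[22] I5 WR R2
[23] I6→FPADD
[24] I6 RO
[27] I6 EX
[28] I6 WR R3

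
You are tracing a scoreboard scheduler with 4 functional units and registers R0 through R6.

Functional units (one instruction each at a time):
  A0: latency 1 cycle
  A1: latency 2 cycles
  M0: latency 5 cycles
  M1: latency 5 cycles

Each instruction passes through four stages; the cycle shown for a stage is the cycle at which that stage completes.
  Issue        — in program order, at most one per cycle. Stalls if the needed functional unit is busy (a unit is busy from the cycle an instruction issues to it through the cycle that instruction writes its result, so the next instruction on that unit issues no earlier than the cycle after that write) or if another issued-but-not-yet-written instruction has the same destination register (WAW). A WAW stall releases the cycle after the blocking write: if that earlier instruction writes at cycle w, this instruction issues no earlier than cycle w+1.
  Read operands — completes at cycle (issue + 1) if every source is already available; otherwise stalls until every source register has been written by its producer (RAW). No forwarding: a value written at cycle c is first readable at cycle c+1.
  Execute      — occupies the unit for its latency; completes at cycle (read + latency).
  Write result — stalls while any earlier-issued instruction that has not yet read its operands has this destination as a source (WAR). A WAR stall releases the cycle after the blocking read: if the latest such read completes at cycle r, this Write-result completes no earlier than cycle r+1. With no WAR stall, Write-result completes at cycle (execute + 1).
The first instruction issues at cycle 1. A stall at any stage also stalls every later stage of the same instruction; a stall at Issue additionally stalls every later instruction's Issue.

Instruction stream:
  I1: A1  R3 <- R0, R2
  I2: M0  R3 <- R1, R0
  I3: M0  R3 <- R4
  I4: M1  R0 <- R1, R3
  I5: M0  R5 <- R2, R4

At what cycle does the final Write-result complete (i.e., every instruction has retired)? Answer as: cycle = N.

[1] issue I1 (A1)
[2] I1 read-ops
[4] I1 finished on A1
[5] I1→R3
[6] issue I2 (M0)
[7] I2 read-ops
[12] I2 finished on M0
[13] I2→R3
[14] issue I3 (M0)
[15] I3 read-ops · issue I4 (M1)
[20] I3 finished on M0
[21] I3→R3
[22] I4 read-ops · issue I5 (M0)
[23] I5 read-ops
[27] I4 finished on M1
[28] I4→R0 · I5 finished on M0
[29] I5→R5

cycle = 29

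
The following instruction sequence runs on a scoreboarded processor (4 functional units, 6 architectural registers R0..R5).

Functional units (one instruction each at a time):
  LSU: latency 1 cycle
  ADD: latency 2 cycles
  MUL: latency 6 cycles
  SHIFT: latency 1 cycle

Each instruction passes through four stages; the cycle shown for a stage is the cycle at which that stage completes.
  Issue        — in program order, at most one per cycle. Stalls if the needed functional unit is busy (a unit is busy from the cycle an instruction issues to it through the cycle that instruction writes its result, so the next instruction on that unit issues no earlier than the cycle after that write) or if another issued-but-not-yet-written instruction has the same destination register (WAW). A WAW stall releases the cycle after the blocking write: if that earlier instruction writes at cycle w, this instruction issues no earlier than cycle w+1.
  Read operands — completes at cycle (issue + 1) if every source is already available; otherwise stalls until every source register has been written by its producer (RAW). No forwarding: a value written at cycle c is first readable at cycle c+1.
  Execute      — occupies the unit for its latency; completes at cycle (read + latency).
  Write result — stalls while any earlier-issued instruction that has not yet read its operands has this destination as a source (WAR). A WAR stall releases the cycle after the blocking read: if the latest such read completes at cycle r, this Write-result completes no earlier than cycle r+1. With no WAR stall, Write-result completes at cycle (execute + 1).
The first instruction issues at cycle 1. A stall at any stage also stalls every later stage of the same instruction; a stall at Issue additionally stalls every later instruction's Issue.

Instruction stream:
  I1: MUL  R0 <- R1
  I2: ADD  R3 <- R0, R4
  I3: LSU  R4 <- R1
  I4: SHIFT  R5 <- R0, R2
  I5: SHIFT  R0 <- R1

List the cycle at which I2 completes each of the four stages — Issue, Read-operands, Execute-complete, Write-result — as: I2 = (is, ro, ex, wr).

I1 -> (1, 2, 8, 9)
I2 -> (2, 10, 12, 13)  // RAW R0: wait I1 write@9
I3 -> (3, 4, 5, 11)  // WAR R4: wait I2 read@10
I4 -> (4, 10, 11, 12)  // RAW R0: wait I1 write@9
I5 -> (13, 14, 15, 16)  // struct: SHIFT busy until I4 writes@12

I2 = (2, 10, 12, 13)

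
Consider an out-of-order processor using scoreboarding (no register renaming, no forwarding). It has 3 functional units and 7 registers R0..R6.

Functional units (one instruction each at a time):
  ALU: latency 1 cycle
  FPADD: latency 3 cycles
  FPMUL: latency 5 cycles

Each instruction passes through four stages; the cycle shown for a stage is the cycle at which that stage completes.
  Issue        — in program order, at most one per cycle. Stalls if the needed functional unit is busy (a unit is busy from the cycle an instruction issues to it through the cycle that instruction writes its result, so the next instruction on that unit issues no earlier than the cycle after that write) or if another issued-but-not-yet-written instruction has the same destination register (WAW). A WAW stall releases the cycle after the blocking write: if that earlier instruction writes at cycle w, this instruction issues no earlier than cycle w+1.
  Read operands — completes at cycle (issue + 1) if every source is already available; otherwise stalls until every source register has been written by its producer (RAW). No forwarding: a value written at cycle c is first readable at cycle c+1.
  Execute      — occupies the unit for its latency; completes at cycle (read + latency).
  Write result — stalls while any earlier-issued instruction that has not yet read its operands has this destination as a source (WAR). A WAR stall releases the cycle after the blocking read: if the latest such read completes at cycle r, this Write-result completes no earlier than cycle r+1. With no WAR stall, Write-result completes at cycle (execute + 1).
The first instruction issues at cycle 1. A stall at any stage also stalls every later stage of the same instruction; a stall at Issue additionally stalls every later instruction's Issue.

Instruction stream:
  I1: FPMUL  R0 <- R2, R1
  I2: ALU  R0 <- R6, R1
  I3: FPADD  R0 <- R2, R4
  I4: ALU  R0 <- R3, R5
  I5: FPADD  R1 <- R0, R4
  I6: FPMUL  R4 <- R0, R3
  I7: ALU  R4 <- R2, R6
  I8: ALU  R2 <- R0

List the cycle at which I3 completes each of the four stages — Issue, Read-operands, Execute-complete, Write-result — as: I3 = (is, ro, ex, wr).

I3 = (13, 14, 17, 18)

c1: I1 dispatched to FPMUL
c2: I1 operands ready
c7: I1 complete
c8: R0←I1
c9: I2 dispatched to ALU
c10: I2 operands ready
c11: I2 complete
c12: R0←I2
c13: I3 dispatched to FPADD
c14: I3 operands ready
c17: I3 complete
c18: R0←I3
c19: I4 dispatched to ALU
c20: I4 operands ready | I5 dispatched to FPADD
c21: I4 complete | I6 dispatched to FPMUL
c22: R0←I4
c23: I5 operands ready | I6 operands ready
c26: I5 complete
c27: R1←I5
c28: I6 complete
c29: R4←I6
c30: I7 dispatched to ALU
c31: I7 operands ready
c32: I7 complete
c33: R4←I7
c34: I8 dispatched to ALU
c35: I8 operands ready
c36: I8 complete
c37: R2←I8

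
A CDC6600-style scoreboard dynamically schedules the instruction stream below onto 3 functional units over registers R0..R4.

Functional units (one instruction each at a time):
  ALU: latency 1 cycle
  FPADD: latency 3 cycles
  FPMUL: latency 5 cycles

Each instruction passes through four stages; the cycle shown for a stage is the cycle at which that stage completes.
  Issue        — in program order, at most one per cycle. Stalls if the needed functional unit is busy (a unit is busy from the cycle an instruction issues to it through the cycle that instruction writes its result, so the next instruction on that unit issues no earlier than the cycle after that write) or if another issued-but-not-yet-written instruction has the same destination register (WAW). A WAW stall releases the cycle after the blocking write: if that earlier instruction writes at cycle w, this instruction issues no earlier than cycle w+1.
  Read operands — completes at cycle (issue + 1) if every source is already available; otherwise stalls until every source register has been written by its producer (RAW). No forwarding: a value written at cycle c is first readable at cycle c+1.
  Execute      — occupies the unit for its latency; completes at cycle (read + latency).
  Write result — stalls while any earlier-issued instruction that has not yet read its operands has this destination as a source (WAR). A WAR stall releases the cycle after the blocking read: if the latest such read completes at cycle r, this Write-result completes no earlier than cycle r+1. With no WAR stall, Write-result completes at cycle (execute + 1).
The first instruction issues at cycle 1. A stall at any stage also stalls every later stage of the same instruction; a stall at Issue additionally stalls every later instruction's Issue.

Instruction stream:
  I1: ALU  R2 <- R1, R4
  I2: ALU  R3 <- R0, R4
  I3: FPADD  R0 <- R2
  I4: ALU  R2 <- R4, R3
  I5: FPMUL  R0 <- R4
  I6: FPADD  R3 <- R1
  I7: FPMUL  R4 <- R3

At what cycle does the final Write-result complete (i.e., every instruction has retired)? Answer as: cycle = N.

c1: I1→ALU
c2: I1 RO
c3: I1 EX
c4: I1 WR R2
c5: I2→ALU
c6: I2 RO; I3→FPADD
c7: I2 EX; I3 RO
c8: I2 WR R3
c9: I4→ALU
c10: I3 EX; I4 RO
c11: I3 WR R0; I4 EX
c12: I4 WR R2; I5→FPMUL
c13: I5 RO; I6→FPADD
c14: I6 RO
c17: I6 EX
c18: I5 EX; I6 WR R3
c19: I5 WR R0
c20: I7→FPMUL
c21: I7 RO
c26: I7 EX
c27: I7 WR R4

cycle = 27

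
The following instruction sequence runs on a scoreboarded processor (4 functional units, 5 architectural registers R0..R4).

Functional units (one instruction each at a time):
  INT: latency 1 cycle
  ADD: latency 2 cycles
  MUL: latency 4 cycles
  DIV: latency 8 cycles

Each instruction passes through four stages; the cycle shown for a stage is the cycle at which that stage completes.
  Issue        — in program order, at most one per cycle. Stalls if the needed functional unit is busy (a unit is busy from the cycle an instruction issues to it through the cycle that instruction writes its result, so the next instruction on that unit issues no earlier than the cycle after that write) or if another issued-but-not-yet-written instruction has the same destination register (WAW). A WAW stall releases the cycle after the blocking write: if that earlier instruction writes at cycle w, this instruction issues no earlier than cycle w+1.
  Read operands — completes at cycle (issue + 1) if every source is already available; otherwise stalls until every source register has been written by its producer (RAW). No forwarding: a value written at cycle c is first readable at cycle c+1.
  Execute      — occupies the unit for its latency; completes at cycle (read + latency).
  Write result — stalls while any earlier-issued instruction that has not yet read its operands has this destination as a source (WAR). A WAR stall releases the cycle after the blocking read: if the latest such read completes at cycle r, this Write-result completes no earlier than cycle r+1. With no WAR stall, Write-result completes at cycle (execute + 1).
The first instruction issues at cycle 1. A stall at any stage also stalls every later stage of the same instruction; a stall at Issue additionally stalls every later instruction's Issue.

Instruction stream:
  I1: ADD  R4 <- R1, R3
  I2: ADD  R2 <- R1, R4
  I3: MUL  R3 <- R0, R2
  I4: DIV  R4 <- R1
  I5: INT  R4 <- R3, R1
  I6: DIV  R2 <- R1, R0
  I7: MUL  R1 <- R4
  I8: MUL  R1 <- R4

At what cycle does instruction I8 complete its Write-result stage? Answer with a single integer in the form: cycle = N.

[I1] 1/2/4/5
[I2] 6/7/9/10  (struct: ADD busy until I1 writes@5)
[I3] 7/11/15/16  (RAW R2: wait I2 write@10)
[I4] 8/9/17/18
[I5] 19/20/21/22  (WAW R4: wait I4 write@18)
[I6] 20/21/29/30
[I7] 21/23/27/28  (RAW R4: wait I5 write@22)
[I8] 29/30/34/35  (struct: MUL busy until I7 writes@28)

cycle = 35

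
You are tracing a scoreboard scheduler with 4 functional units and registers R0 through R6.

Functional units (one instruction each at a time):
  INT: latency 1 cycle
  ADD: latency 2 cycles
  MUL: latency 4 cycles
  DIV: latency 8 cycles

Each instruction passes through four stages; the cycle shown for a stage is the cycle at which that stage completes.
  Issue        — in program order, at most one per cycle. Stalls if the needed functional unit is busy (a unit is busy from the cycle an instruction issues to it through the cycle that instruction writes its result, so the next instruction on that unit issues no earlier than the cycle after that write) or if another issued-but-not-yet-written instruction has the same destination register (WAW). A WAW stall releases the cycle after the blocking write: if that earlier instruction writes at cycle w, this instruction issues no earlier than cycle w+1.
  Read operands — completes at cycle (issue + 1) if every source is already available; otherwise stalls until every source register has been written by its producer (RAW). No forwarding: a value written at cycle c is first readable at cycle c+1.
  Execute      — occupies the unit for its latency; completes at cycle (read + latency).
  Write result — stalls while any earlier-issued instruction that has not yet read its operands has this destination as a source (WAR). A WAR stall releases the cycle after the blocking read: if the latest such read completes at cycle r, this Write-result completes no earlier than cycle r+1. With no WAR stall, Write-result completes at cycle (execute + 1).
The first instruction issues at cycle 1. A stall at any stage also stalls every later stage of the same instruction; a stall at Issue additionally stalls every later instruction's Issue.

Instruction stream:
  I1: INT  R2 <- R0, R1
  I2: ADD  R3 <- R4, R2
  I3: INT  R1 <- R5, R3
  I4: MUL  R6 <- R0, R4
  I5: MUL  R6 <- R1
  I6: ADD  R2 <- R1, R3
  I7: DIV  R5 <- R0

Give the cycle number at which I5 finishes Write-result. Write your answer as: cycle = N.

cycle = 19

t=1  I1→INT
t=2  I1 RO; I2→ADD
t=3  I1 EX
t=4  I1 WR R2
t=5  I2 RO; I3→INT
t=6  I4→MUL
t=7  I2 EX; I4 RO
t=8  I2 WR R3
t=9  I3 RO
t=10  I3 EX
t=11  I3 WR R1; I4 EX
t=12  I4 WR R6
t=13  I5→MUL
t=14  I5 RO; I6→ADD
t=15  I6 RO; I7→DIV
t=16  I7 RO
t=17  I6 EX
t=18  I5 EX; I6 WR R2
t=19  I5 WR R6
t=24  I7 EX
t=25  I7 WR R5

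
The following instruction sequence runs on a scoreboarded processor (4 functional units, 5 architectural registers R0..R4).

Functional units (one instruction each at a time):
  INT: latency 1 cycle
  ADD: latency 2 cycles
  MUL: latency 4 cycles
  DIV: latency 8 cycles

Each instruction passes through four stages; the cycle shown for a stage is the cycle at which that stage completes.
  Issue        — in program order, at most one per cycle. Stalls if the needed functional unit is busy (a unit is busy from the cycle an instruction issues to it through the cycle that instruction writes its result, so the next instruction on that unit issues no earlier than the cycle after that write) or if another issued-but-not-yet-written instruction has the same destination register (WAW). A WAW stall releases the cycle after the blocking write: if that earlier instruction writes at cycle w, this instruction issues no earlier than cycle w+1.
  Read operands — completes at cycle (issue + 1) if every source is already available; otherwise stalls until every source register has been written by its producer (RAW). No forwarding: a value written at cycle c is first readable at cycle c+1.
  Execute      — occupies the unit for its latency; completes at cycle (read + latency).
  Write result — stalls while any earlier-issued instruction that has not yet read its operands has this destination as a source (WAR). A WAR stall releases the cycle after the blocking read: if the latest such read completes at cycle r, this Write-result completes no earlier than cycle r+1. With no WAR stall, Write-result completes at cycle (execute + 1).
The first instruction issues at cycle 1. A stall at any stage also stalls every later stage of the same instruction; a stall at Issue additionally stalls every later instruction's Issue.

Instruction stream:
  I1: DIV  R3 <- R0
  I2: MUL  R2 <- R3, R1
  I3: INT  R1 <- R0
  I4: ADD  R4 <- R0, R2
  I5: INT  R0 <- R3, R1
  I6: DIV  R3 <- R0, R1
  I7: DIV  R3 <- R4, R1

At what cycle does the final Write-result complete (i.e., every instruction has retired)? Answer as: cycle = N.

1) issue 1, read 2, done 10, write 11
2) issue 2, read 12, done 16, write 17  <RAW R3: wait I1 write@11>
3) issue 3, read 4, done 5, write 13  <WAR R1: wait I2 read@12>
4) issue 4, read 18, done 20, write 21  <RAW R2: wait I2 write@17>
5) issue 14, read 15, done 16, write 19  <struct: INT busy until I3 writes@13 / WAR R0: wait I4 read@18>
6) issue 15, read 20, done 28, write 29  <RAW R0: wait I5 write@19>
7) issue 30, read 31, done 39, write 40  <struct: DIV busy until I6 writes@29>

cycle = 40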